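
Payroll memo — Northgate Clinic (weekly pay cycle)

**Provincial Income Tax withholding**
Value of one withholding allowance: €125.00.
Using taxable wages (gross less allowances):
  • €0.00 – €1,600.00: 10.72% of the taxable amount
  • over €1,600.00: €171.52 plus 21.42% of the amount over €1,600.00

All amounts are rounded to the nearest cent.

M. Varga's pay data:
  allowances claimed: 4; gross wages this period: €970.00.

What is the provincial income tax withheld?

€50.38

Provincial Income Tax: taxable = €970.00 − 4×€125.00 = €470.00
  10.72% × €470.00 = €50.38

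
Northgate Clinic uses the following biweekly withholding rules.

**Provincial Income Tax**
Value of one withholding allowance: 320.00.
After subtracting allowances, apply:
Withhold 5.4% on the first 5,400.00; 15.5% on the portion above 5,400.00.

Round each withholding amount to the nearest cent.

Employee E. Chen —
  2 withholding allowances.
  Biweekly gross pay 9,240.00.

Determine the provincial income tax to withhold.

787.60

Provincial Income Tax: taxable = 9,240.00 − 2×320.00 = 8,600.00
  291.60 + 15.5% × (8,600.00 − 5,400.00) = 291.60 + 15.5% × 3,200.00 = 787.60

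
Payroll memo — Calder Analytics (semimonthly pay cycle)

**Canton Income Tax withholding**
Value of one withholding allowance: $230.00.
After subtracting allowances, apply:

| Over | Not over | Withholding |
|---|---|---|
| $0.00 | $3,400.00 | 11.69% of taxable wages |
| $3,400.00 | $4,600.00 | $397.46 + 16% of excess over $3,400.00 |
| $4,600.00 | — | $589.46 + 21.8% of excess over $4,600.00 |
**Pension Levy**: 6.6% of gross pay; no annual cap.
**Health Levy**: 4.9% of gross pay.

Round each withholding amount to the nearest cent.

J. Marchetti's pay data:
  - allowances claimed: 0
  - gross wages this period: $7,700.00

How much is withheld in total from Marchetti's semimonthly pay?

$2,150.76

Canton Income Tax: taxable = $7,700.00
  $589.46 + 21.8% × ($7,700.00 − $4,600.00) = $589.46 + 21.8% × $3,100.00 = $1,265.26
Pension Levy: 6.6% × $7,700.00 = $508.20
Health Levy: 4.9% × $7,700.00 = $377.30
Total: $1,265.26 + $508.20 + $377.30 = $2,150.76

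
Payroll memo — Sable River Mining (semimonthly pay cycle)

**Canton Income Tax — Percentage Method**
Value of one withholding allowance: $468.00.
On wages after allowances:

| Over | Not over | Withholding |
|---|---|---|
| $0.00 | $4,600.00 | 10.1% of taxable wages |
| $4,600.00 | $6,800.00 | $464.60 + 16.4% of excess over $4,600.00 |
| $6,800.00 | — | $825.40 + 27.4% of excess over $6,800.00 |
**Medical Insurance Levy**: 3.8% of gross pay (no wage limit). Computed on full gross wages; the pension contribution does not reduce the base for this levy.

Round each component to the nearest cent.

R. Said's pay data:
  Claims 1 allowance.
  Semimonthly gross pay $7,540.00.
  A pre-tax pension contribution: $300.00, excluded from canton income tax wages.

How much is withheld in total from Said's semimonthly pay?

$1,107.33

Canton Income Tax: taxable = $7,540.00 − $300.00 − 1×$468.00 = $6,772.00
  $464.60 + 16.4% × ($6,772.00 − $4,600.00) = $464.60 + 16.4% × $2,172.00 = $820.81
Medical Insurance Levy: 3.8% × $7,540.00 = $286.52
Total: $820.81 + $286.52 = $1,107.33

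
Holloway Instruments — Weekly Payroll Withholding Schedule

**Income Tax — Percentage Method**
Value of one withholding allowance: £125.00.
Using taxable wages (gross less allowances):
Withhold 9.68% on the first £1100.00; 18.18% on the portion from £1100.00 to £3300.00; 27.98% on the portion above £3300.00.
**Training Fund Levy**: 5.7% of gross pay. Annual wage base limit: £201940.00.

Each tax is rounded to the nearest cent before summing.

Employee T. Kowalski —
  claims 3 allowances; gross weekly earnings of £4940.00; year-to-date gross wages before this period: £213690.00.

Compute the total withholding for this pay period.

£860.39

Income Tax: taxable = £4940.00 − 3×£125.00 = £4565.00
  £506.44 + 27.98% × (£4565.00 − £3300.00) = £506.44 + 27.98% × £1265.00 = £860.39
Training Fund Levy: YTD £213690.00 ≥ cap £201940.00 → £0.00
Total: £860.39 + £0.00 = £860.39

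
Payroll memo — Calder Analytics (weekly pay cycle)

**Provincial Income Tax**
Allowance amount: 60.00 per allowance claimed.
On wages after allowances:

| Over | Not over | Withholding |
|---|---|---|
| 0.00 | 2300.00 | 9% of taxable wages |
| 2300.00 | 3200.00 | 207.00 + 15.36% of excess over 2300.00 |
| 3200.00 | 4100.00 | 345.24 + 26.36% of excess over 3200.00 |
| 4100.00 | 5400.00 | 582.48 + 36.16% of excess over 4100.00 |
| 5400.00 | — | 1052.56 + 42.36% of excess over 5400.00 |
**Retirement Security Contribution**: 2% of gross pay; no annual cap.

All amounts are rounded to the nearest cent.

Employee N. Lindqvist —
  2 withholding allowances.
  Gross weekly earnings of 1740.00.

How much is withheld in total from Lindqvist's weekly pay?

180.60

Provincial Income Tax: taxable = 1740.00 − 2×60.00 = 1620.00
  9% × 1620.00 = 145.80
Retirement Security Contribution: 2% × 1740.00 = 34.80
Total: 145.80 + 34.80 = 180.60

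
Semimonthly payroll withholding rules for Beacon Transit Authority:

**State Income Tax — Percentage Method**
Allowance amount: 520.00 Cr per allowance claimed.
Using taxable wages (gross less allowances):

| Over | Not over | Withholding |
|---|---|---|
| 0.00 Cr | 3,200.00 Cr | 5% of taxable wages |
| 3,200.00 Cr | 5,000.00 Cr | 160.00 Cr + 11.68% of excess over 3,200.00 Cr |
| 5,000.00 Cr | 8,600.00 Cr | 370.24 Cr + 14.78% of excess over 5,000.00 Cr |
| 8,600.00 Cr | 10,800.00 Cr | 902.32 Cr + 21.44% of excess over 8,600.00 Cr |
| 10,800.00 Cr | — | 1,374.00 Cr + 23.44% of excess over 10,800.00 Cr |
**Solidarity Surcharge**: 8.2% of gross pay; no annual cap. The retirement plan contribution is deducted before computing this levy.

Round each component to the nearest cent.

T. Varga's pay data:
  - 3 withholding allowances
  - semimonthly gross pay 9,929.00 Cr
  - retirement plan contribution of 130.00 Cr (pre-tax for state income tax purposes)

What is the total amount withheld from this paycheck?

State Income Tax: taxable = 9,929.00 Cr − 130.00 Cr − 3×520.00 Cr = 8,239.00 Cr
  370.24 Cr + 14.78% × (8,239.00 Cr − 5,000.00 Cr) = 370.24 Cr + 14.78% × 3,239.00 Cr = 848.96 Cr
Solidarity Surcharge: 8.2% × 9,799.00 Cr = 803.52 Cr
Total: 848.96 Cr + 803.52 Cr = 1,652.48 Cr

1,652.48 Cr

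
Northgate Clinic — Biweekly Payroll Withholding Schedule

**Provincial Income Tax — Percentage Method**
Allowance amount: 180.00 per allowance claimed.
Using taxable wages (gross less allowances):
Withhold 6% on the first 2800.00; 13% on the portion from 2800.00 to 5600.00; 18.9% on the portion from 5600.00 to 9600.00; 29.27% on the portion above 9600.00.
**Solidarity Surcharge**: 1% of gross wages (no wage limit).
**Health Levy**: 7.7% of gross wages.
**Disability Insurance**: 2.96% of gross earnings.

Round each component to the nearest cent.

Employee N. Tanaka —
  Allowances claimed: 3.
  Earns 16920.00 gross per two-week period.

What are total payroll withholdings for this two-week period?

Provincial Income Tax: taxable = 16920.00 − 3×180.00 = 16380.00
  1288.00 + 29.27% × (16380.00 − 9600.00) = 1288.00 + 29.27% × 6780.00 = 3272.51
Solidarity Surcharge: 1% × 16920.00 = 169.20
Health Levy: 7.7% × 16920.00 = 1302.84
Disability Insurance: 2.96% × 16920.00 = 500.83
Total: 3272.51 + 169.20 + 1302.84 + 500.83 = 5245.38

5245.38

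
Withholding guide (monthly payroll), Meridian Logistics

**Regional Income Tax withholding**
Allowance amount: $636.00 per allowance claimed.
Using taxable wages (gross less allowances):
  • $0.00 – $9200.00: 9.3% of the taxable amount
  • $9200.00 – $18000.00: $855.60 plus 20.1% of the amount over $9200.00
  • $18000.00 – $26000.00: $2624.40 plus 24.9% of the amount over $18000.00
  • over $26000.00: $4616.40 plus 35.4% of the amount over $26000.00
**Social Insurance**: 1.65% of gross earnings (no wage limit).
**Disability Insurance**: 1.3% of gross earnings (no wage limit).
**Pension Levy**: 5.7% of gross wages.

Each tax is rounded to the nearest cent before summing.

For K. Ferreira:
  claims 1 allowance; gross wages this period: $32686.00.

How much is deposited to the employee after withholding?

Regional Income Tax: taxable = $32686.00 − 1×$636.00 = $32050.00
  $4616.40 + 35.4% × ($32050.00 − $26000.00) = $4616.40 + 35.4% × $6050.00 = $6758.10
Social Insurance: 1.65% × $32686.00 = $539.32
Disability Insurance: 1.3% × $32686.00 = $424.92
Pension Levy: 5.7% × $32686.00 = $1863.10
Total withheld: $6758.10 + $539.32 + $424.92 + $1863.10 = $9585.44
Net pay: $32686.00 − $9585.44 = $23100.56

$23100.56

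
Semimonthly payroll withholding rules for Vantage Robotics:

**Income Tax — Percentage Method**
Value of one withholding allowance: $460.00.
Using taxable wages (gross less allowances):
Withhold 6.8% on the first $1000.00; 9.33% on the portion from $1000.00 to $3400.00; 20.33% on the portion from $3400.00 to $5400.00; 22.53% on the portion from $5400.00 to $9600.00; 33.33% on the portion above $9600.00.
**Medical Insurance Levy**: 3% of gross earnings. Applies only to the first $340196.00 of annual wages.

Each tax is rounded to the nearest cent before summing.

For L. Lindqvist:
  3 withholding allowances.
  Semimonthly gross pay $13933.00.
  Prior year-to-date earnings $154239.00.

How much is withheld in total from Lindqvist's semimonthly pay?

$3047.00

Income Tax: taxable = $13933.00 − 3×$460.00 = $12553.00
  $1644.78 + 33.33% × ($12553.00 − $9600.00) = $1644.78 + 33.33% × $2953.00 = $2629.01
Medical Insurance Levy: 3% × $13933.00 = $417.99
Total: $2629.01 + $417.99 = $3047.00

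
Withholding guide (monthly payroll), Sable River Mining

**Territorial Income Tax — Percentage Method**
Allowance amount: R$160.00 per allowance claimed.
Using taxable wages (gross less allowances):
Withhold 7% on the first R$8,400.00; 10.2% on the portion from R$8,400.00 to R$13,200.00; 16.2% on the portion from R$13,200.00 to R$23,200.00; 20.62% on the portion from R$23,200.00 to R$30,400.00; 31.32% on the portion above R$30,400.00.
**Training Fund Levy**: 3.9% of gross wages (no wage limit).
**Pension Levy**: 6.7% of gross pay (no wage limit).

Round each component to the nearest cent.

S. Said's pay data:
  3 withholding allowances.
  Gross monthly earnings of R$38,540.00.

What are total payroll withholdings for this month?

R$10,666.59

Territorial Income Tax: taxable = R$38,540.00 − 3×R$160.00 = R$38,060.00
  R$4,182.24 + 31.32% × (R$38,060.00 − R$30,400.00) = R$4,182.24 + 31.32% × R$7,660.00 = R$6,581.35
Training Fund Levy: 3.9% × R$38,540.00 = R$1,503.06
Pension Levy: 6.7% × R$38,540.00 = R$2,582.18
Total: R$6,581.35 + R$1,503.06 + R$2,582.18 = R$10,666.59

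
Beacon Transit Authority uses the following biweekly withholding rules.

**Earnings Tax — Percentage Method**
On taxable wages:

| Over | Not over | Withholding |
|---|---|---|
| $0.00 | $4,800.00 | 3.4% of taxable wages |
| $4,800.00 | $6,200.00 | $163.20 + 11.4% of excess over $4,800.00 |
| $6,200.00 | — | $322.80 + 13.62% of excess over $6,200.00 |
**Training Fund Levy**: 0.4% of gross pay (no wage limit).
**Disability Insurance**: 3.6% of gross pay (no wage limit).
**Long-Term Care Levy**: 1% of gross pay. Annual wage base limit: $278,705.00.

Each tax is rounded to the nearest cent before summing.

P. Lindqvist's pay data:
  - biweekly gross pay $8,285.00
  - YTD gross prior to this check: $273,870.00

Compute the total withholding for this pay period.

$986.53

Earnings Tax: taxable = $8,285.00
  $322.80 + 13.62% × ($8,285.00 − $6,200.00) = $322.80 + 13.62% × $2,085.00 = $606.78
Training Fund Levy: 0.4% × $8,285.00 = $33.14
Disability Insurance: 3.6% × $8,285.00 = $298.26
Long-Term Care Levy: cap $278,705.00 − YTD $273,870.00 = $4,835.00 subject; 1% × $4,835.00 = $48.35
Total: $606.78 + $33.14 + $298.26 + $48.35 = $986.53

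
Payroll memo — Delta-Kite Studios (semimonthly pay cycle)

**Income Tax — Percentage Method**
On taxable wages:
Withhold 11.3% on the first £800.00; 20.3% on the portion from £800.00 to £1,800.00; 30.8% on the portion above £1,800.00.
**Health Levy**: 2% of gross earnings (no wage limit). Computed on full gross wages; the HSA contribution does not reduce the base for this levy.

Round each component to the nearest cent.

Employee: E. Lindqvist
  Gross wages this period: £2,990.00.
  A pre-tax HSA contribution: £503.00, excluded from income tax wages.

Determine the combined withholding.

Income Tax: taxable = £2,990.00 − £503.00 = £2,487.00
  £293.40 + 30.8% × (£2,487.00 − £1,800.00) = £293.40 + 30.8% × £687.00 = £505.00
Health Levy: 2% × £2,990.00 = £59.80
Total: £505.00 + £59.80 = £564.80

£564.80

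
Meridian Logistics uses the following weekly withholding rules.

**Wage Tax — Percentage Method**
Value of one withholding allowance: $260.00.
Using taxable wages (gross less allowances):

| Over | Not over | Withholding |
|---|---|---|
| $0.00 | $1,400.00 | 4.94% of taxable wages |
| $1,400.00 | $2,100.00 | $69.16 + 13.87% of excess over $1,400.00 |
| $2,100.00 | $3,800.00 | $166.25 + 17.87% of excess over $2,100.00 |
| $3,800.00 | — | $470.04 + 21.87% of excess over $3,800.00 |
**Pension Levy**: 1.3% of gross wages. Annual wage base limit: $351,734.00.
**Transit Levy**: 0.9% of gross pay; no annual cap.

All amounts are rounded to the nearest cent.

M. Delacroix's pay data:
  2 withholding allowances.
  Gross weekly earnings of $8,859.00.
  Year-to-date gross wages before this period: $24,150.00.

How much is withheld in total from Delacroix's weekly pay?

$1,657.62

Wage Tax: taxable = $8,859.00 − 2×$260.00 = $8,339.00
  $470.04 + 21.87% × ($8,339.00 − $3,800.00) = $470.04 + 21.87% × $4,539.00 = $1,462.72
Pension Levy: 1.3% × $8,859.00 = $115.17
Transit Levy: 0.9% × $8,859.00 = $79.73
Total: $1,462.72 + $115.17 + $79.73 = $1,657.62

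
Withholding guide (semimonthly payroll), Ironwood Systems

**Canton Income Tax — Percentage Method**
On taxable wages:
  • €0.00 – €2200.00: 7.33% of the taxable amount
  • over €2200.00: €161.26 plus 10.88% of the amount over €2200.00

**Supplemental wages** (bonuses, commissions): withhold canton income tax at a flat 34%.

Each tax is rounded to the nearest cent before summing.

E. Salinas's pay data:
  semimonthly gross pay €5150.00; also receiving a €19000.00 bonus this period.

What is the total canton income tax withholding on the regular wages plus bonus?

Canton Income Tax: taxable = €5150.00
  €161.26 + 10.88% × (€5150.00 − €2200.00) = €161.26 + 10.88% × €2950.00 = €482.22
Supplemental (34% flat on bonus): 34% × €19000.00 = €6460.00
Total canton income tax: €482.22 + €6460.00 = €6942.22

€6942.22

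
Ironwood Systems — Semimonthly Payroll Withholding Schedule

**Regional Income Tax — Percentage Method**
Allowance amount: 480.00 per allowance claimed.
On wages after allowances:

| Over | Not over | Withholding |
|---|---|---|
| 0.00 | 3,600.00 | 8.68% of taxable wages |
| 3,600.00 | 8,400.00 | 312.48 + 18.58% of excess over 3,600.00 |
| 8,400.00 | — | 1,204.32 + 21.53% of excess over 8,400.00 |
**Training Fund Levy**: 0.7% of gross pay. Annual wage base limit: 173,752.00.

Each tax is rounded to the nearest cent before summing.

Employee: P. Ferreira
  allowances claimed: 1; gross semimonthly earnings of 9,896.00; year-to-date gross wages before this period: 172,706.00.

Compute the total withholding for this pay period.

Regional Income Tax: taxable = 9,896.00 − 1×480.00 = 9,416.00
  1,204.32 + 21.53% × (9,416.00 − 8,400.00) = 1,204.32 + 21.53% × 1,016.00 = 1,423.06
Training Fund Levy: cap 173,752.00 − YTD 172,706.00 = 1,046.00 subject; 0.7% × 1,046.00 = 7.32
Total: 1,423.06 + 7.32 = 1,430.38

1,430.38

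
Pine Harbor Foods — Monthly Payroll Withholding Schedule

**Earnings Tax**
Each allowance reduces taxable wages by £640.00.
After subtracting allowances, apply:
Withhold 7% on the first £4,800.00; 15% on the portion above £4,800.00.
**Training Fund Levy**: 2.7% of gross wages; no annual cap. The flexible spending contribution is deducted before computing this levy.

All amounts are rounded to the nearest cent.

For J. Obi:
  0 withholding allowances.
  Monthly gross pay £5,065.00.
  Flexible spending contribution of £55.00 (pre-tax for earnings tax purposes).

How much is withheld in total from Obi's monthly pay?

£502.77

Earnings Tax: taxable = £5,065.00 − £55.00 = £5,010.00
  £336.00 + 15% × (£5,010.00 − £4,800.00) = £336.00 + 15% × £210.00 = £367.50
Training Fund Levy: 2.7% × £5,010.00 = £135.27
Total: £367.50 + £135.27 = £502.77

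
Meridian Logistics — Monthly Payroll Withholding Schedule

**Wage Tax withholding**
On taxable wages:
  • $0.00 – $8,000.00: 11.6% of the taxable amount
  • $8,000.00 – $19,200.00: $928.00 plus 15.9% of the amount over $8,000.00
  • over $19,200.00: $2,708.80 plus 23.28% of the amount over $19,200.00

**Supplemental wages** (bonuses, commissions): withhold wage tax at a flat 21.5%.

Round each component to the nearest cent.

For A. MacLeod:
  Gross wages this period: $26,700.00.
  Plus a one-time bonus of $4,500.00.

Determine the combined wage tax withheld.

$5,422.30

Wage Tax: taxable = $26,700.00
  $2,708.80 + 23.28% × ($26,700.00 − $19,200.00) = $2,708.80 + 23.28% × $7,500.00 = $4,454.80
Supplemental (21.5% flat on bonus): 21.5% × $4,500.00 = $967.50
Total wage tax: $4,454.80 + $967.50 = $5,422.30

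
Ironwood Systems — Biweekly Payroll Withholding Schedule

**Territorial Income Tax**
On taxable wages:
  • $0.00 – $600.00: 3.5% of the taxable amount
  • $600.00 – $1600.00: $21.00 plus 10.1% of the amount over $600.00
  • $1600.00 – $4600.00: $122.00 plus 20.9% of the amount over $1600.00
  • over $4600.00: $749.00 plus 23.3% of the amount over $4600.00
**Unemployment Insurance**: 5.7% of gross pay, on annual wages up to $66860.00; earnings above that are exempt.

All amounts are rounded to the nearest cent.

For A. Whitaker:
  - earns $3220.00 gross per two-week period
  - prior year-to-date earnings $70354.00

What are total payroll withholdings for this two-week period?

$460.58

Territorial Income Tax: taxable = $3220.00
  $122.00 + 20.9% × ($3220.00 − $1600.00) = $122.00 + 20.9% × $1620.00 = $460.58
Unemployment Insurance: YTD $70354.00 ≥ cap $66860.00 → $0.00
Total: $460.58 + $0.00 = $460.58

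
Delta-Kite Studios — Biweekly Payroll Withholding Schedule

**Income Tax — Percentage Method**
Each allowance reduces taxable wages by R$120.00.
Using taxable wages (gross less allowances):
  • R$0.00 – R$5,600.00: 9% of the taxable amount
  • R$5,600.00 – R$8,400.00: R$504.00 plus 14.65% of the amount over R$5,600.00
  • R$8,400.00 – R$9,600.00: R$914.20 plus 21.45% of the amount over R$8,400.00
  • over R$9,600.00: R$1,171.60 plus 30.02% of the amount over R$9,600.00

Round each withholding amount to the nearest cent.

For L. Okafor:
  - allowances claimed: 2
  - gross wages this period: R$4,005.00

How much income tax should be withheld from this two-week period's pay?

R$338.85

Income Tax: taxable = R$4,005.00 − 2×R$120.00 = R$3,765.00
  9% × R$3,765.00 = R$338.85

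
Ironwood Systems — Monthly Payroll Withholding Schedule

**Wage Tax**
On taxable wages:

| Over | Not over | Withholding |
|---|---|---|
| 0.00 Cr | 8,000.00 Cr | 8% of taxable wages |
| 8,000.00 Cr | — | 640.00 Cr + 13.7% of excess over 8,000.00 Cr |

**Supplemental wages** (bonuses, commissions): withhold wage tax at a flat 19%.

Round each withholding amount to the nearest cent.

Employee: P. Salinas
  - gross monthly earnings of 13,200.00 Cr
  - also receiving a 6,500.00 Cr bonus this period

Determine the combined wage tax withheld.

2,587.40 Cr

Wage Tax: taxable = 13,200.00 Cr
  640.00 Cr + 13.7% × (13,200.00 Cr − 8,000.00 Cr) = 640.00 Cr + 13.7% × 5,200.00 Cr = 1,352.40 Cr
Supplemental (19% flat on bonus): 19% × 6,500.00 Cr = 1,235.00 Cr
Total wage tax: 1,352.40 Cr + 1,235.00 Cr = 2,587.40 Cr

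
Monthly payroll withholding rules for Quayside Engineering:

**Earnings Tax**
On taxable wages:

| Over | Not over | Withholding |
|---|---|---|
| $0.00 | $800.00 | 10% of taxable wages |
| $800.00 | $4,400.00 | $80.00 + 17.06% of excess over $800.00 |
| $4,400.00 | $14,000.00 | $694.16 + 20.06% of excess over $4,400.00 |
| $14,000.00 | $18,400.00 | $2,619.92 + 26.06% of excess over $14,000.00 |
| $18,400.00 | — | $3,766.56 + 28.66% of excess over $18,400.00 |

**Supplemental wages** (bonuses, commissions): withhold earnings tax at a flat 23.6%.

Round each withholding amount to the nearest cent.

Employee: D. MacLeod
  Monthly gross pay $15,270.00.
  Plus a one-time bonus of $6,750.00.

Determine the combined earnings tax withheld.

Earnings Tax: taxable = $15,270.00
  $2,619.92 + 26.06% × ($15,270.00 − $14,000.00) = $2,619.92 + 26.06% × $1,270.00 = $2,950.88
Supplemental (23.6% flat on bonus): 23.6% × $6,750.00 = $1,593.00
Total earnings tax: $2,950.88 + $1,593.00 = $4,543.88

$4,543.88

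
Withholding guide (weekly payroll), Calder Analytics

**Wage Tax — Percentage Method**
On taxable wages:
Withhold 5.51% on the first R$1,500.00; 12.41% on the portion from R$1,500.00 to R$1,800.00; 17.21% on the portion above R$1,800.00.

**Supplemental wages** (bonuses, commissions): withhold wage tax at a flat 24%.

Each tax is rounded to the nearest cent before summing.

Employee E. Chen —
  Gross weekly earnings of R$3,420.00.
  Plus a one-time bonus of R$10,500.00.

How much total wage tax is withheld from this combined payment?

R$2,918.68

Wage Tax: taxable = R$3,420.00
  R$119.88 + 17.21% × (R$3,420.00 − R$1,800.00) = R$119.88 + 17.21% × R$1,620.00 = R$398.68
Supplemental (24% flat on bonus): 24% × R$10,500.00 = R$2,520.00
Total wage tax: R$398.68 + R$2,520.00 = R$2,918.68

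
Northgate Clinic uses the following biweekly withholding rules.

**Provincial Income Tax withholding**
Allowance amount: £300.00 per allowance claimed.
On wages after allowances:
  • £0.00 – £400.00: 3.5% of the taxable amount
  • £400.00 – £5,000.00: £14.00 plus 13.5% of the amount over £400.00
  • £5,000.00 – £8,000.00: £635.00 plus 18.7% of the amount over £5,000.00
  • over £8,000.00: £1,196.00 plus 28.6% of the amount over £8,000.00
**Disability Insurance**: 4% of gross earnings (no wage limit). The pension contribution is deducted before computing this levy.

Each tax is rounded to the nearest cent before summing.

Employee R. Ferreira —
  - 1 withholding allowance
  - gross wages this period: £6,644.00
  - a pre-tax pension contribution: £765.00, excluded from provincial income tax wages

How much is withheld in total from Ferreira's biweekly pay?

Provincial Income Tax: taxable = £6,644.00 − £765.00 − 1×£300.00 = £5,579.00
  £635.00 + 18.7% × (£5,579.00 − £5,000.00) = £635.00 + 18.7% × £579.00 = £743.27
Disability Insurance: 4% × £5,879.00 = £235.16
Total: £743.27 + £235.16 = £978.43

£978.43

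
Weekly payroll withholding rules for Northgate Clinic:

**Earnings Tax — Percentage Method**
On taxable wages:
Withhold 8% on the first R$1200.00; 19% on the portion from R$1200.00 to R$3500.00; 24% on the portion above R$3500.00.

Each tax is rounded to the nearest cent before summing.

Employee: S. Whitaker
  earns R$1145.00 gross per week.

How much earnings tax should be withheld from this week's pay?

Earnings Tax: taxable = R$1145.00
  8% × R$1145.00 = R$91.60

R$91.60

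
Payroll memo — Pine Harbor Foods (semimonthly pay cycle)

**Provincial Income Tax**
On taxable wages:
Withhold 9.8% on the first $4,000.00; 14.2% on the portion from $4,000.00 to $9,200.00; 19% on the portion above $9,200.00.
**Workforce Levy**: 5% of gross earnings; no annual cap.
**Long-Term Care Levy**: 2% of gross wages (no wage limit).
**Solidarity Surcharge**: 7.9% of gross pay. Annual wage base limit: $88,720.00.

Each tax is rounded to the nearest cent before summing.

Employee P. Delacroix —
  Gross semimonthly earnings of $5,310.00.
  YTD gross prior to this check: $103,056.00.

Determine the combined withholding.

Provincial Income Tax: taxable = $5,310.00
  $392.00 + 14.2% × ($5,310.00 − $4,000.00) = $392.00 + 14.2% × $1,310.00 = $578.02
Workforce Levy: 5% × $5,310.00 = $265.50
Long-Term Care Levy: 2% × $5,310.00 = $106.20
Solidarity Surcharge: YTD $103,056.00 ≥ cap $88,720.00 → $0.00
Total: $578.02 + $265.50 + $106.20 + $0.00 = $949.72

$949.72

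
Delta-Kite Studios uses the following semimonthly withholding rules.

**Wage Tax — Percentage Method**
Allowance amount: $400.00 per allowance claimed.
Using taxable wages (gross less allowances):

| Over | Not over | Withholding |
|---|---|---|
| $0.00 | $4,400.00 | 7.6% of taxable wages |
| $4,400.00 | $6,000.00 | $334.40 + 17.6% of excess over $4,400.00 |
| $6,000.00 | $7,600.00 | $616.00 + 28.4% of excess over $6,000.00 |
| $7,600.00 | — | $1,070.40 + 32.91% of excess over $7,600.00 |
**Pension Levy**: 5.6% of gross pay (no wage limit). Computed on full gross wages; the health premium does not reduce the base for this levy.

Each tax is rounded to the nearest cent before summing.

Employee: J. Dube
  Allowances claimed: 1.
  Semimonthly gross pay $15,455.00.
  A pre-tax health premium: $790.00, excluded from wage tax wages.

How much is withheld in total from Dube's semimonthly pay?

$4,129.33

Wage Tax: taxable = $15,455.00 − $790.00 − 1×$400.00 = $14,265.00
  $1,070.40 + 32.91% × ($14,265.00 − $7,600.00) = $1,070.40 + 32.91% × $6,665.00 = $3,263.85
Pension Levy: 5.6% × $15,455.00 = $865.48
Total: $3,263.85 + $865.48 = $4,129.33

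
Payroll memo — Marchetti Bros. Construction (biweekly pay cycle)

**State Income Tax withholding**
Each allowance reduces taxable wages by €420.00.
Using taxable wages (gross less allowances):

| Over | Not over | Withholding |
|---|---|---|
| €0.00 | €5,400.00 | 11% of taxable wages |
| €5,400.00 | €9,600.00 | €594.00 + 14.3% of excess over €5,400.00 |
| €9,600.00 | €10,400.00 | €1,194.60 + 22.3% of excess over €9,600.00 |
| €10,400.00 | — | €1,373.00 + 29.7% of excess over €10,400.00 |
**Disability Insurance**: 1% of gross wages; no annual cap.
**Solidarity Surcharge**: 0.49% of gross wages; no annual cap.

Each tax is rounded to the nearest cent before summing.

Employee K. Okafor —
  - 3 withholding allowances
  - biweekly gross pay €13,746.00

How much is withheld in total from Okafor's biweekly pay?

State Income Tax: taxable = €13,746.00 − 3×€420.00 = €12,486.00
  €1,373.00 + 29.7% × (€12,486.00 − €10,400.00) = €1,373.00 + 29.7% × €2,086.00 = €1,992.54
Disability Insurance: 1% × €13,746.00 = €137.46
Solidarity Surcharge: 0.49% × €13,746.00 = €67.36
Total: €1,992.54 + €137.46 + €67.36 = €2,197.36

€2,197.36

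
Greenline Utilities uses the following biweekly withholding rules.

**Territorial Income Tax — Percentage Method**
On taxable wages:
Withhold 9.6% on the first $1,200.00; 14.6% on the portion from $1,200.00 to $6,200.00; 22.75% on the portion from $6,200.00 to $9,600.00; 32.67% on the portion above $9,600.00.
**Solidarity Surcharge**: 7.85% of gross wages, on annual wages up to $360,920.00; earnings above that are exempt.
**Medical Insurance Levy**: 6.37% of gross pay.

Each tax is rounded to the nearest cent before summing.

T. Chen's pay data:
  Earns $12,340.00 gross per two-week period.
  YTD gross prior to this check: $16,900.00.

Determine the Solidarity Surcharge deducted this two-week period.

Solidarity Surcharge: 7.85% × $12,340.00 = $968.69

$968.69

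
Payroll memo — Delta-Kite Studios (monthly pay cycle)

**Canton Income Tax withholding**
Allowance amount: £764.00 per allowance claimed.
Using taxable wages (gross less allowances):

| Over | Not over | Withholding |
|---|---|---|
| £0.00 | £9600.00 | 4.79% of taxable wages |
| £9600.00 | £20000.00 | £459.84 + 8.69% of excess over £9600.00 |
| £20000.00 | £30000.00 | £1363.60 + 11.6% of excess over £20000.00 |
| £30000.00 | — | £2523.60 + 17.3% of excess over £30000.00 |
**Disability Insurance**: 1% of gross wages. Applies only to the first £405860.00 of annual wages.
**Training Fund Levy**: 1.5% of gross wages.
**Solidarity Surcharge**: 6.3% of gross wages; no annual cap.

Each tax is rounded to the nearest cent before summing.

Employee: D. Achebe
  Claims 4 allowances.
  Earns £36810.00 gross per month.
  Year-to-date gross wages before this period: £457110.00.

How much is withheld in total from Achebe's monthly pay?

£6044.22

Canton Income Tax: taxable = £36810.00 − 4×£764.00 = £33754.00
  £2523.60 + 17.3% × (£33754.00 − £30000.00) = £2523.60 + 17.3% × £3754.00 = £3173.04
Disability Insurance: YTD £457110.00 ≥ cap £405860.00 → £0.00
Training Fund Levy: 1.5% × £36810.00 = £552.15
Solidarity Surcharge: 6.3% × £36810.00 = £2319.03
Total: £3173.04 + £0.00 + £552.15 + £2319.03 = £6044.22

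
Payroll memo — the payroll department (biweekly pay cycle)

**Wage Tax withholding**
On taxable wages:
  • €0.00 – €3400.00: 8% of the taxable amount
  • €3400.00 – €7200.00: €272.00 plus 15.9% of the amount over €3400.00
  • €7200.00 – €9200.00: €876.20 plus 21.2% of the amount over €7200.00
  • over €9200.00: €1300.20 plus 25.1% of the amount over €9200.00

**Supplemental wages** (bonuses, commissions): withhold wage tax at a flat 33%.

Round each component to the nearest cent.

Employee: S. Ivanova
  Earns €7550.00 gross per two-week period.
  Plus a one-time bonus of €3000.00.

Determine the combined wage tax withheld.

Wage Tax: taxable = €7550.00
  €876.20 + 21.2% × (€7550.00 − €7200.00) = €876.20 + 21.2% × €350.00 = €950.40
Supplemental (33% flat on bonus): 33% × €3000.00 = €990.00
Total wage tax: €950.40 + €990.00 = €1940.40

€1940.40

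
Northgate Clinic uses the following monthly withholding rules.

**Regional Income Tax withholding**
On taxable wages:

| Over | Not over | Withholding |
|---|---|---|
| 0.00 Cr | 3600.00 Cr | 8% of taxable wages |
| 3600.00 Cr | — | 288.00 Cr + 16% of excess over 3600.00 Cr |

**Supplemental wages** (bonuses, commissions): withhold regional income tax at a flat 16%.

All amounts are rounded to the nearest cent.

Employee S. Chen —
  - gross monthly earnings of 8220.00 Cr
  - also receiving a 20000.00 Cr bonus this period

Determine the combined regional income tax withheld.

4227.20 Cr

Regional Income Tax: taxable = 8220.00 Cr
  288.00 Cr + 16% × (8220.00 Cr − 3600.00 Cr) = 288.00 Cr + 16% × 4620.00 Cr = 1027.20 Cr
Supplemental (16% flat on bonus): 16% × 20000.00 Cr = 3200.00 Cr
Total regional income tax: 1027.20 Cr + 3200.00 Cr = 4227.20 Cr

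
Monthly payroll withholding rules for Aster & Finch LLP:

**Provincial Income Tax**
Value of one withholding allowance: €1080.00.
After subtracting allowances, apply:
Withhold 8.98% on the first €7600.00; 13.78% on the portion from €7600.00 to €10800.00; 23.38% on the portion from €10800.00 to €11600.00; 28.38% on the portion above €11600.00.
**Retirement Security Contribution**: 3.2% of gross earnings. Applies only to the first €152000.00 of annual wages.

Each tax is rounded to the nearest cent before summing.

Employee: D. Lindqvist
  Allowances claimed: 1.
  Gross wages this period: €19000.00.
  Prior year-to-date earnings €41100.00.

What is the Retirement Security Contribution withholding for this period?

Retirement Security Contribution: 3.2% × €19000.00 = €608.00

€608.00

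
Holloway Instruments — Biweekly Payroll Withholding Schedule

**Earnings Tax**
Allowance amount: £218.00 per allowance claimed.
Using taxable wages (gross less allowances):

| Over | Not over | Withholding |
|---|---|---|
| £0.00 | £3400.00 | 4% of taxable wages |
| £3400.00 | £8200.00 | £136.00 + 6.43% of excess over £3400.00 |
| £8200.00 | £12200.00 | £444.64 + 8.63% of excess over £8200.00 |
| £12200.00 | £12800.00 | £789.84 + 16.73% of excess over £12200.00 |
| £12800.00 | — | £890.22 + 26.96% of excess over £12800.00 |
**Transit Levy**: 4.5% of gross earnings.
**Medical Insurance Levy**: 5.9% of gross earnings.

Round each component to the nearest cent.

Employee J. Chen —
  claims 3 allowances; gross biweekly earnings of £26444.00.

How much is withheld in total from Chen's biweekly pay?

£7142.50

Earnings Tax: taxable = £26444.00 − 3×£218.00 = £25790.00
  £890.22 + 26.96% × (£25790.00 − £12800.00) = £890.22 + 26.96% × £12990.00 = £4392.32
Transit Levy: 4.5% × £26444.00 = £1189.98
Medical Insurance Levy: 5.9% × £26444.00 = £1560.20
Total: £4392.32 + £1189.98 + £1560.20 = £7142.50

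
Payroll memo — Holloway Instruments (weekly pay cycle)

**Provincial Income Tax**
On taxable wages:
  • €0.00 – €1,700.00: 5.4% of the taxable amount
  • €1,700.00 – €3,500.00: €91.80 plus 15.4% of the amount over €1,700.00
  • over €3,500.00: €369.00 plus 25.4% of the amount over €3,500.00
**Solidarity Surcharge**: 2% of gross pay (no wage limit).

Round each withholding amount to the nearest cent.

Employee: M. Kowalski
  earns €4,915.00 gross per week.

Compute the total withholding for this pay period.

€826.71

Provincial Income Tax: taxable = €4,915.00
  €369.00 + 25.4% × (€4,915.00 − €3,500.00) = €369.00 + 25.4% × €1,415.00 = €728.41
Solidarity Surcharge: 2% × €4,915.00 = €98.30
Total: €728.41 + €98.30 = €826.71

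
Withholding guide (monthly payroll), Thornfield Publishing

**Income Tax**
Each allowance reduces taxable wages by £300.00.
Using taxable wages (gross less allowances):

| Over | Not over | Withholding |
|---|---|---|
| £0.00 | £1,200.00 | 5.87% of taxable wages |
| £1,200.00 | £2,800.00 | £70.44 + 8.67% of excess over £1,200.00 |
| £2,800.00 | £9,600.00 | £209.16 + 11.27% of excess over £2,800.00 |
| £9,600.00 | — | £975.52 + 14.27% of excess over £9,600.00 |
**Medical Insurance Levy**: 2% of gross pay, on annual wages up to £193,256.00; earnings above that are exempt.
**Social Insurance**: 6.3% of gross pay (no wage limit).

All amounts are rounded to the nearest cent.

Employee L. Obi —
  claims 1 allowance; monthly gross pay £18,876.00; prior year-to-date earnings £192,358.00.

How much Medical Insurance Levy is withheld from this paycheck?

£17.96

Medical Insurance Levy: cap £193,256.00 − YTD £192,358.00 = £898.00 subject; 2% × £898.00 = £17.96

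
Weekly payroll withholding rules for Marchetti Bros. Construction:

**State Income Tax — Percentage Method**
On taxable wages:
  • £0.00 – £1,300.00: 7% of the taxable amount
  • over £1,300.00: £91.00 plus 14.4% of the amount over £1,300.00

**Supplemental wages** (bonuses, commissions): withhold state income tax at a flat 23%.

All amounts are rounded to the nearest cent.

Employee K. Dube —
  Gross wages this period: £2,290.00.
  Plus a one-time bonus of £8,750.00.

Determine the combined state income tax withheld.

State Income Tax: taxable = £2,290.00
  £91.00 + 14.4% × (£2,290.00 − £1,300.00) = £91.00 + 14.4% × £990.00 = £233.56
Supplemental (23% flat on bonus): 23% × £8,750.00 = £2,012.50
Total state income tax: £233.56 + £2,012.50 = £2,246.06

£2,246.06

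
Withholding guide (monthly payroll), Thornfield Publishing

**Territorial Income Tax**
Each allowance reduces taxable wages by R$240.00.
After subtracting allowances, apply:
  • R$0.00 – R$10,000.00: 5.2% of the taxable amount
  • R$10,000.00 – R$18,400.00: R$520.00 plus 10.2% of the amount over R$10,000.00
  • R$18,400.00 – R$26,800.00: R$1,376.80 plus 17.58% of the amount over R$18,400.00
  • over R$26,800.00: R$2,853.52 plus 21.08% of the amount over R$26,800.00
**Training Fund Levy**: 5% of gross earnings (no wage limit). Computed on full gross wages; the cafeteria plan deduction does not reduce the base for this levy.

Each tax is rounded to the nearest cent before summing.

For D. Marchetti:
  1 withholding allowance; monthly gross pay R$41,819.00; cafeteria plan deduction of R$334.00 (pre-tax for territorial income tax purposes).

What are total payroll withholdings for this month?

R$7,989.48

Territorial Income Tax: taxable = R$41,819.00 − R$334.00 − 1×R$240.00 = R$41,245.00
  R$2,853.52 + 21.08% × (R$41,245.00 − R$26,800.00) = R$2,853.52 + 21.08% × R$14,445.00 = R$5,898.53
Training Fund Levy: 5% × R$41,819.00 = R$2,090.95
Total: R$5,898.53 + R$2,090.95 = R$7,989.48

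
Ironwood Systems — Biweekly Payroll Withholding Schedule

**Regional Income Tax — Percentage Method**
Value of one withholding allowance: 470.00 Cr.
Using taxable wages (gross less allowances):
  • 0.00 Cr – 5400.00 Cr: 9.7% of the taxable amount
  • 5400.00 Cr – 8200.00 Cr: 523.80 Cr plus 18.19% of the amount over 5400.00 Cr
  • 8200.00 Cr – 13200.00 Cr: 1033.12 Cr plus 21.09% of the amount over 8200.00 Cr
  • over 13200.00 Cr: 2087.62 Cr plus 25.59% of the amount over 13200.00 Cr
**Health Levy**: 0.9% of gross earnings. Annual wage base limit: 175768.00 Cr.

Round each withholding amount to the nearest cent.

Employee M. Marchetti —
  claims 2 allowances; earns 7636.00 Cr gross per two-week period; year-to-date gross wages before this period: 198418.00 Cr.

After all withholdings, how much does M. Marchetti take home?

Regional Income Tax: taxable = 7636.00 Cr − 2×470.00 Cr = 6696.00 Cr
  523.80 Cr + 18.19% × (6696.00 Cr − 5400.00 Cr) = 523.80 Cr + 18.19% × 1296.00 Cr = 759.54 Cr
Health Levy: YTD 198418.00 Cr ≥ cap 175768.00 Cr → 0.00 Cr
Total withheld: 759.54 Cr + 0.00 Cr = 759.54 Cr
Net pay: 7636.00 Cr − 759.54 Cr = 6876.46 Cr

6876.46 Cr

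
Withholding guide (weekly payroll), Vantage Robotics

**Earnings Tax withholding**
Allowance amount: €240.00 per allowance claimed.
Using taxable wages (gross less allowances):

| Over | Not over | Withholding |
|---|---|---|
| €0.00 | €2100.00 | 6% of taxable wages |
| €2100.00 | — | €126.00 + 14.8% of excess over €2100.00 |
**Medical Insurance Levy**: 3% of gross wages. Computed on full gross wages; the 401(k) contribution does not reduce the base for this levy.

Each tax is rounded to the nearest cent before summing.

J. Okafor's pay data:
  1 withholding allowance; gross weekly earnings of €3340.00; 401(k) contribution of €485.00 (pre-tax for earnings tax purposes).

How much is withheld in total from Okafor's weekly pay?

Earnings Tax: taxable = €3340.00 − €485.00 − 1×€240.00 = €2615.00
  €126.00 + 14.8% × (€2615.00 − €2100.00) = €126.00 + 14.8% × €515.00 = €202.22
Medical Insurance Levy: 3% × €3340.00 = €100.20
Total: €202.22 + €100.20 = €302.42

€302.42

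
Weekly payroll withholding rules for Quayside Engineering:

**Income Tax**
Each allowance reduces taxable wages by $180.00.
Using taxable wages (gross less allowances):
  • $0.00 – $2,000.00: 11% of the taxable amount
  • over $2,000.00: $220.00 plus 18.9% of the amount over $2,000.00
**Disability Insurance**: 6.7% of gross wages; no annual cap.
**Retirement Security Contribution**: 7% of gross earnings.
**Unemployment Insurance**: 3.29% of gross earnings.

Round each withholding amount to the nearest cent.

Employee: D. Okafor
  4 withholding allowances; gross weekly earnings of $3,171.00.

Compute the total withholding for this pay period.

$844.00

Income Tax: taxable = $3,171.00 − 4×$180.00 = $2,451.00
  $220.00 + 18.9% × ($2,451.00 − $2,000.00) = $220.00 + 18.9% × $451.00 = $305.24
Disability Insurance: 6.7% × $3,171.00 = $212.46
Retirement Security Contribution: 7% × $3,171.00 = $221.97
Unemployment Insurance: 3.29% × $3,171.00 = $104.33
Total: $305.24 + $212.46 + $221.97 + $104.33 = $844.00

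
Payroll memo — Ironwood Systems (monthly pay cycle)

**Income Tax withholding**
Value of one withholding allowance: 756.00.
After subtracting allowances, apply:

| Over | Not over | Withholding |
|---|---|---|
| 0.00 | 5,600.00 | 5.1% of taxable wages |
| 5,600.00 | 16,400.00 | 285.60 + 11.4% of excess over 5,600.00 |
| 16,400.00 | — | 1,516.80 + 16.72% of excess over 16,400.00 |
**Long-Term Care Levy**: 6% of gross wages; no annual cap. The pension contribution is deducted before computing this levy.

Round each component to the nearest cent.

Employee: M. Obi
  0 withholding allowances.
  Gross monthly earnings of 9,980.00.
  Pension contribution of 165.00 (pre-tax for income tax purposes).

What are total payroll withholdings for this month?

Income Tax: taxable = 9,980.00 − 165.00 = 9,815.00
  285.60 + 11.4% × (9,815.00 − 5,600.00) = 285.60 + 11.4% × 4,215.00 = 766.11
Long-Term Care Levy: 6% × 9,815.00 = 588.90
Total: 766.11 + 588.90 = 1,355.01

1,355.01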